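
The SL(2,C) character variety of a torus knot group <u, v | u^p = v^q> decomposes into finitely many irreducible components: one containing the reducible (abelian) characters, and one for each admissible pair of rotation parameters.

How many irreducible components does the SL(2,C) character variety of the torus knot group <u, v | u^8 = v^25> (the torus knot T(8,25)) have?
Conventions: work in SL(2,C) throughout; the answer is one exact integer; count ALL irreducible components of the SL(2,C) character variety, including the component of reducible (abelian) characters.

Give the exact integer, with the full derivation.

85

In the torus knot group T(8,25), u^8 = v^25 is central, so an irreducible representation sends it to +I or -I (Schur).
So on each irreducible component the traces are pinned: tr(u) = 2*cos(pi*alpha/8) with 1 <= alpha <= 7, tr(v) = 2*cos(pi*beta/25) with 1 <= beta <= 24.
The two central values (-1)^alpha I and (-1)^beta I must be the same matrix, so alpha and beta share a parity.
count pairs: odd alpha (4 choices) x odd beta (12), plus even alpha (3) x even beta (12): 4*12 + 3*12 = 84.
components with irreducible characters: 84; plus the single component of reducible (abelian) characters: total 85.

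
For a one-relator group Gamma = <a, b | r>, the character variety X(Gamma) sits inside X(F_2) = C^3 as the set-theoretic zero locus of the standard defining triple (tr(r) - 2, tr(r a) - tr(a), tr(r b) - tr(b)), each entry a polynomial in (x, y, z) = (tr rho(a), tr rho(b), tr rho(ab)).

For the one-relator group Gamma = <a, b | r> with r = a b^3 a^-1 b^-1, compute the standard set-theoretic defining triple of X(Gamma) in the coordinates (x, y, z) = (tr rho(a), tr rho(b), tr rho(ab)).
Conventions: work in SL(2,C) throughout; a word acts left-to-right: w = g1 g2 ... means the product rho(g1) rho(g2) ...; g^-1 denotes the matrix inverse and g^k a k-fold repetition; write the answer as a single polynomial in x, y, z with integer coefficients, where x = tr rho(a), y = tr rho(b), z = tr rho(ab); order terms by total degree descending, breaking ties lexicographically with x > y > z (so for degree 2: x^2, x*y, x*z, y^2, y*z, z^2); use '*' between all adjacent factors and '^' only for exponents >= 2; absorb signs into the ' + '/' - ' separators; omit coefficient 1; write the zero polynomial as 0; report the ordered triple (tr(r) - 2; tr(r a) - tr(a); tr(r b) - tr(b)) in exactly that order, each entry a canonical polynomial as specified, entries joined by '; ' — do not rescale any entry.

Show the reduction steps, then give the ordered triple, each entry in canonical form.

-x*y^3*z + x^2*y^2 + y^4 + y^2*z^2 + x*y*z - x^2 - 4*y^2 - z^2; -x^2*y^3*z + x^3*y^2 + x*y^4 + x*y^2*z^2 + x^2*y*z - x^3 - 5*x*y^2 - x*z^2 + y*z + 2*x; y^3 - 4*y

trace(a b^2) = trace(b) * trace(a b) - trace(a)   [square of b] = y*z - x
so trace(b^2) = trace(b) * trace(b) - trace(1)   [square of b] = y^2 - 2
trace(a^2 b^2) = trace(a) * trace(b^2 a) - trace(b^2)   [square of a] = x*y*z - x^2 - y^2 + 2
trace(a^2 b) = trace(a) * trace(b a) - trace(b)   [square of a] = x*z - y
trace(a b^3 a) = trace(b) * trace(a^2 b^2) - trace(a^2 b)   [square of b] = x*y^2*z - x^2*y - y^3 - x*z + 3*y
trace(a b a b) = trace(a b) * trace(a b) - trace(1)   [split at a repeated a] = z^2 - 2
reduce: trace(b a b a b) = trace(b) * trace(a b a b) - trace(a b a)   [square of b] = y*z^2 - x*z - y
so trace(a b^3 a b) = trace(b) * trace(b a b a b) - trace(b a b a)   [square of b] = y^2*z^2 - x*y*z - y^2 - z^2 + 2
trace(b^-1 a b^3 a) = trace(a b^3 a) * trace(b) - trace(a b^3 a b)   [inverse elimination on b] = x*y^3*z - x^2*y^2 - y^4 - y^2*z^2 + 4*y^2 + z^2 - 2
reduce: trace(a b^3 a^-1 b^-1) = trace(b^-1 a b^3) * trace(a) - trace(b^-1 a b^3 a)   [inverse elimination on a] = -x*y^3*z + x^2*y^2 + y^4 + y^2*z^2 + x*y*z - x^2 - 4*y^2 - z^2 + 2
so trace(a b^3) = trace(b) * trace(b a b) - trace(b a) = y^2*z - x*y - z
so trace(a^2 b^3 a) = trace(a) * trace(a b^3 a) - trace(a b^3) = x^2*y^2*z - x^3*y - x*y^3 - x^2*z - y^2*z + 4*x*y + z
so trace(b^3 a b) = trace(b) * trace(b a b^2) - trace(b a b) = y^3*z - x*y^2 - 2*y*z + x
reduce: trace(a^2 b^3 a b) = trace(a) * trace(b^3 a b a) - trace(b^3 a b) = x*y^2*z^2 - x^2*y*z - y^3*z - x*z^2 + 2*y*z + x
trace(b^-1 a^2 b^3 a) = trace(a^2 b^3 a) * trace(b) - trace(a^2 b^3 a b) = x^2*y^3*z - x^3*y^2 - x*y^4 - x*y^2*z^2 + 4*x*y^2 + x*z^2 - y*z - x
trace(a b^3 a^-1 b^-1 a) = trace(b^-1 a^2 b^3) * trace(a) - trace(b^-1 a^2 b^3 a) = -x^2*y^3*z + x^3*y^2 + x*y^4 + x*y^2*z^2 + x^2*y*z - x^3 - 5*x*y^2 - x*z^2 + y*z + 3*x
trace(b^3) = trace(b) * trace(b^2) - trace(b)   [square of b] = y^3 - 3*y
assemble the triple (trace(r) - 2; trace(r a) - x; trace(r b) - y)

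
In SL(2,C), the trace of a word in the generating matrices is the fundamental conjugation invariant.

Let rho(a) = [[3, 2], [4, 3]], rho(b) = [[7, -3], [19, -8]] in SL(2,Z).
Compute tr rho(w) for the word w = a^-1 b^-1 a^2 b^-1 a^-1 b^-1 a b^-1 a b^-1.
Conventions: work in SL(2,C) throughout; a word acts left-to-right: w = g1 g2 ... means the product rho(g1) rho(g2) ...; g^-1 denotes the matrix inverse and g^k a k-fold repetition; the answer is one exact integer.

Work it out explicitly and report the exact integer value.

rho(a^-1) = [[3, -2], [-4, 3]]
... * rho(b^-1) = [[-8, 3], [-19, 7]]  ->  [[14, -5], [-25, 9]]
... * rho(a) = [[3, 2], [4, 3]]  ->  [[22, 13], [-39, -23]]
... * rho(a) = [[3, 2], [4, 3]]  ->  [[118, 83], [-209, -147]]
... * rho(b^-1) = [[-8, 3], [-19, 7]]  ->  [[-2521, 935], [4465, -1656]]
... * rho(a^-1) = [[3, -2], [-4, 3]]  ->  [[-11303, 7847], [20019, -13898]]
... * rho(b^-1) = [[-8, 3], [-19, 7]]  ->  [[-58669, 21020], [103910, -37229]]
... * rho(a) = [[3, 2], [4, 3]]  ->  [[-91927, -54278], [162814, 96133]]
... * rho(b^-1) = [[-8, 3], [-19, 7]]  ->  [[1766698, -655727], [-3129039, 1161373]]
... * rho(a) = [[3, 2], [4, 3]]  ->  [[2677186, 1566215], [-4741625, -2773959]]
... * rho(b^-1) = [[-8, 3], [-19, 7]]  ->  [[-51175573, 18995063], [90638221, -33642588]]
tr = -51175573 + -33642588 = -84818161

-84818161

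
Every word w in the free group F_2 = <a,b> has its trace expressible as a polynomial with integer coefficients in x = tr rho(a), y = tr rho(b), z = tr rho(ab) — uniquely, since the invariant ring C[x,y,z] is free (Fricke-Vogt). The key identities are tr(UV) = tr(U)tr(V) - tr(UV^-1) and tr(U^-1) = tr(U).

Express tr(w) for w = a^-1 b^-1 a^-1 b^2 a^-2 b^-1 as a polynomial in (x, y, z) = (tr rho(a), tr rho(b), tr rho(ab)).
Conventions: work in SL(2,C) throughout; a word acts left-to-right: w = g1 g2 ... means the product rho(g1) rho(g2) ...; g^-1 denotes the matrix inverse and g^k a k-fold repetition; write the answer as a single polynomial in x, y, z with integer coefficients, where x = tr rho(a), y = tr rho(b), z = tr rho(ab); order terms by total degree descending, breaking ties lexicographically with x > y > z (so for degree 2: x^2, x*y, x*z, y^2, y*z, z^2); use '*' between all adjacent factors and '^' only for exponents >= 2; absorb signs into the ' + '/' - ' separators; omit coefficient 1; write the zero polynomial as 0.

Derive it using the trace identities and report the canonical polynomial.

x^2*y^2*z^2 - x*y^3*z - x*y*z^3 - x^2*y^2 - x^2*z^2 + 3*x*y*z + x^2 + y^2 + z^2 - 2

tr(a^-1) = tr(a) = x
reduce: tr(a^2 b) = tr(a) * tr(b a) - tr(b)   [square of a] = x*z - y
tr(a^2) = tr(a) * tr(a) - tr(1)   [square of a] = x^2 - 2
reduce: tr(a b^2 a) = tr(b) * tr(a^2 b) - tr(a^2)   [square of b] = x*y*z - x^2 - y^2 + 2
tr(a b a b) = tr(a b) * tr(a b) - tr(1)   [split at a repeated a] = z^2 - 2
tr(a b^2 a b) = tr(b) * tr(a b a b) - tr(a b a)   [square of b] = y*z^2 - x*z - y
tr(b^-1 a b^2 a) = tr(a b^2 a) * tr(b) - tr(a b^2 a b)   [inverse elimination on b] = x*y^2*z - x^2*y - y^3 - y*z^2 + x*z + 3*y
reduce: tr(b^-2 a b^2 a) = tr(b^-1 a b^2 a) * tr(b) - tr(b^-1 a b^2 a b)   [inverse elimination on b] = x*y^3*z - x^2*y^2 - y^4 - y^2*z^2 + x^2 + 4*y^2 - 2
tr(b^2 a^-1 b^-2 a) = tr(b^-2 a b^2) * tr(a) - tr(b^-2 a b^2 a)   [inverse elimination on a] = -x*y^3*z + x^2*y^2 + y^4 + y^2*z^2 - 4*y^2 + 2
tr(b^-1 a^-1 b^2 a^-1 b^-1) = tr(b^2 a^-1 b^-2) * tr(a) - tr(b^2 a^-1 b^-2 a)   [inverse elimination on a] = x*y^3*z - x^2*y^2 - y^4 - y^2*z^2 + x^2 + 4*y^2 - 2
tr(b a b) = tr(b) * tr(a b) - tr(a)   [square of b] = y*z - x
so tr(a^-1 b a b) = tr(b a b) * tr(a) - tr(b a b a)   [inverse elimination on a] = x*y*z - x^2 - z^2 + 2
reduce: tr(a b^-1 a^-1 b) = tr(a^-1 b a) * tr(b) - tr(a^-1 b a b)   [inverse elimination on b] = -x*y*z + x^2 + y^2 + z^2 - 2
reduce: tr(b^2 a^2 b) = tr(b) * tr(a^2 b^2) - tr(a^2 b)   [square of b] = x*y^2*z - x^2*y - y^3 - x*z + 3*y
so tr(b a b^2) = tr(b) * tr(a b^2) - tr(a b)   [square of b] = y^2*z - x*y - z
so tr(b^2 a^2 b a) = tr(a) * tr(b a b^2 a) - tr(b a b^2)   [square of a] = x*y*z^2 - x^2*z - y^2*z + z
reduce: tr(a b a^-1 b^2 a) = tr(b^2 a^2 b) * tr(a) - tr(b^2 a^2 b a)   [inverse elimination on a] = x^2*y^2*z - x^3*y - x*y^3 - x*y*z^2 + y^2*z + 3*x*y - z
tr(b^2 a b a b) = tr(b) * tr(a b a b^2) - tr(a b a b)   [square of b] = y^2*z^2 - x*y*z - y^2 - z^2 + 2
tr(a b a b a b) = tr(a b a b) * tr(a b) - tr(b a)   [split at a repeated a] = z^3 - 3*z
tr(a b a b a) = tr(a) * tr(b a b a) - tr(b a b)   [square of a] = x*z^2 - y*z - x
tr(b^2 a b a b a) = tr(b) * tr(a b a b a b) - tr(a b a b a)   [square of b] = y*z^3 - x*z^2 - 2*y*z + x
so tr(a b a^-1 b^2 a b) = tr(b^2 a b a b) * tr(a) - tr(b^2 a b a b a)   [inverse elimination on a] = x*y^2*z^2 - x^2*y*z - y*z^3 - x*y^2 + 2*y*z + x
tr(a^-1 b^2 a b^-1 a b) = tr(a b a^-1 b^2 a) * tr(b) - tr(a b a^-1 b^2 a b)   [inverse elimination on b] = x^2*y^3*z - x^3*y^2 - x*y^4 - 2*x*y^2*z^2 + x^2*y*z + y^3*z + y*z^3 + 4*x*y^2 - 3*y*z - x
reduce: tr(b^-1 a b^-1 a^-1 b^2 a) = tr(a^-1 b^2 a b^-1 a) * tr(b) - tr(a^-1 b^2 a b^-1 a b)   [inverse elimination on b] = -x^2*y^3*z + x^3*y^2 + x*y^4 + 2*x*y^2*z^2 - x^2*y*z - y^3*z - y*z^3 - 4*x*y^2 + 4*y*z + x
tr(b^-1 a^-1 b^2 a^-1 b^-1 a) = tr(b^-1 a b^-1 a^-1 b^2) * tr(a) - tr(b^-1 a b^-1 a^-1 b^2 a)   [inverse elimination on a] = x^2*y^3*z - x^3*y^2 - x*y^4 - 2*x*y^2*z^2 + y^3*z + y*z^3 + x^3 + 5*x*y^2 + x*z^2 - 4*y*z - 3*x
so tr(a^-1 b^-1 a^-1 b^-1 a^-1 b^2) = tr(b^-1 a^-1 b^2 a^-1 b^-1) * tr(a) - tr(b^-1 a^-1 b^2 a^-1 b^-1 a)   [inverse elimination on a] = x*y^2*z^2 - y^3*z - y*z^3 - x*y^2 - x*z^2 + 4*y*z + x
reduce: tr(a^-1 b^-1 a^-1 b) = tr(b a^-1 b^-1) * tr(a) - tr(b a^-1 b^-1 a)   [inverse elimination on a] = x*y*z - y^2 - z^2 + 2
so tr(a^-1 b^-1 a^-1 b^2 a^-2 b^-1) = tr(a^-1 b^-1 a^-1 b^-1 a^-1 b^2) * tr(a) - tr(a^-1 b^-1 a^-1 b^-1 a^-1 b^2 a)   [inverse elimination on a] = x^2*y^2*z^2 - x*y^3*z - x*y*z^3 - x^2*y^2 - x^2*z^2 + 3*x*y*z + x^2 + y^2 + z^2 - 2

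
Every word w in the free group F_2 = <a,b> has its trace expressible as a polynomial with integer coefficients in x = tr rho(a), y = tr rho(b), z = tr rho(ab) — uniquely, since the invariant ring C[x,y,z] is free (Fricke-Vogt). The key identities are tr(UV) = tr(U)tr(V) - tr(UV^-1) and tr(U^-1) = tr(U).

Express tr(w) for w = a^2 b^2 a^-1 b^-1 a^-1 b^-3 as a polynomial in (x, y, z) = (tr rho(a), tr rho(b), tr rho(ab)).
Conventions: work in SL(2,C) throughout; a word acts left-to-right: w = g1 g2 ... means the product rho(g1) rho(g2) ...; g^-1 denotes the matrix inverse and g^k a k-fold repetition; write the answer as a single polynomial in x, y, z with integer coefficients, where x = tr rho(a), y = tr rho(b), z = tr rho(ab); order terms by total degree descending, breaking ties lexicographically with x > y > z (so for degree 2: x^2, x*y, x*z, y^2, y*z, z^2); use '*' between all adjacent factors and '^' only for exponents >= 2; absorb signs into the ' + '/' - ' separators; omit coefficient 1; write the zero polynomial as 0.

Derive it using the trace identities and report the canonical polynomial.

-x^2*y^4*z^2 + x^3*y^3*z + x*y^5*z + x*y^3*z^3 + x^2*y^2*z^2 - x^3*y*z - 5*x*y^3*z - x*y*z^3 + 5*x*y*z - x^2 - z^2 + 2

so trace(a^2 b) = trace(a) * trace(b a) - trace(b) = x*z - y
trace(a^2) = trace(a) * trace(a) - trace(1) = x^2 - 2
reduce: trace(b^2 a^2) = trace(b) * trace(a^2 b) - trace(a^2) = x*y*z - x^2 - y^2 + 2
reduce: trace(b^2 a) = trace(b) * trace(a b) - trace(a) = y*z - x
trace(a^2 b^2 a) = trace(a) * trace(b^2 a^2) - trace(b^2 a) = x^2*y*z - x^3 - x*y^2 - y*z + 3*x
so trace(b a b a) = trace(a b) * trace(a b) - trace(1)   [split at repeated a] = z^2 - 2
reduce: trace(a b a^2 b) = trace(a) * trace(b a b a) - trace(b a b) = x*z^2 - y*z - x
so trace(a b a^2) = trace(a) * trace(b a^2) - trace(b a) = x^2*z - x*y - z
reduce: trace(a^2 b^2 a b) = trace(b) * trace(a b a^2 b) - trace(a b a^2) = x*y*z^2 - x^2*z - y^2*z + z
trace(b^-1 a^2 b^2 a) = trace(a^2 b^2 a) * trace(b) - trace(a^2 b^2 a b) = x^2*y^2*z - x^3*y - x*y^3 - x*y*z^2 + x^2*z + 3*x*y - z
trace(b^-1 a^2 b^2 a^-1) = trace(b^-1 a^2 b^2) * trace(a) - trace(b^-1 a^2 b^2 a) = -x^2*y^2*z + x^3*y + x*y^3 + x*y*z^2 - 4*x*y + z
trace(a^2 b^2 a^-2 b^-1) = trace(b^-1 a^2 b^2 a^-1) * trace(a) - trace(b^-1 a^2 b^2) = -x^3*y^2*z + x^4*y + x^2*y^3 + x^2*y*z^2 - 4*x^2*y + y
trace(b^2) = trace(b) * trace(b) - trace(1) = y^2 - 2
trace(a^-1 b^-2 a^2 b^2 a^-1) = trace(a^2 b^2 a^-2 b^-1) * trace(b) - trace(a^2 b^2 a^-2) = -x^3*y^3*z + x^4*y^2 + x^2*y^4 + x^2*y^2*z^2 - 4*x^2*y^2 + 2
trace(b a^3 b^2) = trace(b) * trace(a^3 b^2) - trace(a^3 b) = x^2*y^2*z - x^3*y - x*y^3 - x^2*z - y^2*z + 4*x*y + z
so trace(a b a^3 b) = trace(a) * trace(b a b a^2) - trace(b a b a) = x^2*z^2 - x*y*z - x^2 - z^2 + 2
reduce: trace(a b a^3) = trace(a) * trace(a b a^2) - trace(a b a) = x^3*z - x^2*y - 2*x*z + y
reduce: trace(b a^3 b^2 a) = trace(b) * trace(a b a^3 b) - trace(a b a^3) = x^2*y*z^2 - x^3*z - x*y^2*z - y*z^2 + 2*x*z + y
trace(a^2 b^2 a^-1 b a) = trace(b a^3 b^2) * trace(a) - trace(b a^3 b^2 a) = x^3*y^2*z - x^4*y - x^2*y^3 - x^2*y*z^2 + 4*x^2*y + y*z^2 - x*z - y
reduce: trace(b a b a^2 b^2) = trace(b) * trace(b a b a^2 b) - trace(b a b a^2) = x*y^2*z^2 - x^2*y*z - y^3*z - x*z^2 + 2*y*z + x
trace(b a b a b a) = trace(b a b a) * trace(b a) - trace(a b)   [split at repeated b] = z^3 - 3*z
trace(b a b a b) = trace(b) * trace(a b a b) - trace(a b a) = y*z^2 - x*z - y
trace(a b a b a^2 b) = trace(a) * trace(b a b a b a) - trace(b a b a b) = x*z^3 - y*z^2 - 2*x*z + y
trace(b a b a^2 b^2 a) = trace(b) * trace(a b a b a^2 b) - trace(a b a b a^2) = x*y*z^3 - x^2*z^2 - y^2*z^2 - x*y*z + x^2 + y^2 + z^2 - 2
trace(a^2 b^2 a^-1 b a b) = trace(b a b a^2 b^2) * trace(a) - trace(b a b a^2 b^2 a) = x^2*y^2*z^2 - x^3*y*z - x*y^3*z - x*y*z^3 + y^2*z^2 + 3*x*y*z - y^2 - z^2 + 2
trace(b^-1 a^2 b^2 a^-1 b a) = trace(a^2 b^2 a^-1 b a) * trace(b) - trace(a^2 b^2 a^-1 b a b) = x^3*y^3*z - x^4*y^2 - x^2*y^4 - 2*x^2*y^2*z^2 + x^3*y*z + x*y^3*z + x*y*z^3 + 4*x^2*y^2 - 4*x*y*z + z^2 - 2
trace(b^-2 a^2 b^2 a^-1 b a) = trace(b^-1 a^2 b^2 a^-1 b a) * trace(b) - trace(b^-1 a^2 b^2 a^-1 b a b) = x^3*y^4*z - x^4*y^3 - x^2*y^5 - 2*x^2*y^3*z^2 + x*y^4*z + x*y^2*z^3 + x^4*y + 5*x^2*y^3 + x^2*y*z^2 - 4*x*y^2*z - 4*x^2*y + x*z - y
so trace(a^-1 b^-2 a^2 b^2 a^-1 b) = trace(b^-2 a^2 b^2 a^-1 b) * trace(a) - trace(b^-2 a^2 b^2 a^-1 b a) = -x^3*y^4*z + x^4*y^3 + x^2*y^5 + 2*x^2*y^3*z^2 - x^3*y^2*z - x*y^4*z - x*y^2*z^3 - 4*x^2*y^3 + 4*x*y^2*z + y
so trace(b^-2 a^2 b^2 a^-1 b^-1 a^-1) = trace(a^-1 b^-2 a^2 b^2 a^-1) * trace(b) - trace(a^-1 b^-2 a^2 b^2 a^-1 b) = -x^2*y^3*z^2 + x^3*y^2*z + x*y^4*z + x*y^2*z^3 - 4*x*y^2*z + y
trace(b^-2 a^2 b^2 a) = trace(b^-1 a^2 b^2 a) * trace(b) - trace(b^-1 a^2 b^2 a b) = x^2*y^3*z - x^3*y^2 - x*y^4 - x*y^2*z^2 + x^3 + 4*x*y^2 - 3*x
reduce: trace(b^-1 a^2 b^2 a^-1 b^-1) = trace(b^-2 a^2 b^2) * trace(a) - trace(b^-2 a^2 b^2 a) = -x^2*y^3*z + x^3*y^2 + x*y^4 + x*y^2*z^2 - 4*x*y^2 + x
reduce: trace(b^-1 a^2 b^2 a^-1 b^-1 a) = trace(a b^-1 a^2 b^2 a^-1) * trace(b) - trace(a b^-1 a^2 b^2 a^-1 b) = -x^3*y^3*z + x^4*y^2 + x^2*y^4 + 2*x^2*y^2*z^2 - x^3*y*z - x*y^3*z - x*y*z^3 - 4*x^2*y^2 + 5*x*y*z - y^2 - z^2 + 2
reduce: trace(b^-1 a^2 b^2 a^-1 b^-1 a^-1) = trace(b^-1 a^2 b^2 a^-1 b^-1) * trace(a) - trace(b^-1 a^2 b^2 a^-1 b^-1 a) = -x^2*y^2*z^2 + x^3*y*z + x*y^3*z + x*y*z^3 - 5*x*y*z + x^2 + y^2 + z^2 - 2
trace(a^2 b^2 a^-1 b^-1 a^-1 b^-3) = trace(b^-2 a^2 b^2 a^-1 b^-1 a^-1) * trace(b) - trace(b^-2 a^2 b^2 a^-1 b^-1 a^-1 b) = -x^2*y^4*z^2 + x^3*y^3*z + x*y^5*z + x*y^3*z^3 + x^2*y^2*z^2 - x^3*y*z - 5*x*y^3*z - x*y*z^3 + 5*x*y*z - x^2 - z^2 + 2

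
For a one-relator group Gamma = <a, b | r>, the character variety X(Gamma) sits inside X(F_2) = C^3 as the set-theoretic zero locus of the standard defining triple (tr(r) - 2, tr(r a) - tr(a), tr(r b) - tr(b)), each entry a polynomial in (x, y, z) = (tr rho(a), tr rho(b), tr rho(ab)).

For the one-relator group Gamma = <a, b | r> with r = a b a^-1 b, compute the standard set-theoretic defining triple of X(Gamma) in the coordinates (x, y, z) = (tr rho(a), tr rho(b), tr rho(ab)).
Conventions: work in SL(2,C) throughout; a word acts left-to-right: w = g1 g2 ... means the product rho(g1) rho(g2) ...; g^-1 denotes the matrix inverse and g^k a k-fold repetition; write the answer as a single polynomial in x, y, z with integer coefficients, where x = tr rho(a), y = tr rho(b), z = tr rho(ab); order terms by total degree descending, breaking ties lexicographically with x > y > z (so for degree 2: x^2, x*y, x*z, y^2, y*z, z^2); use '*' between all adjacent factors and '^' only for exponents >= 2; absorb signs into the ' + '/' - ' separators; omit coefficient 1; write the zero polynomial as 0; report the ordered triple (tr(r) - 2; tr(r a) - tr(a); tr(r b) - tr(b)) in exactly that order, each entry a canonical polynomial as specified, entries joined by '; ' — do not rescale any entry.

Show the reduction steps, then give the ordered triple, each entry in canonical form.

trace(b a b) = trace(b) trace(a b) - trace(a)  (reduce the b square) = y*z - x
trace(b a b a) = trace(b a) trace(b a) - trace(1)  (split on b) = z^2 - 2
trace(a b a^-1 b) = trace(b a b) trace(a) - trace(b a b a)  (eliminate a^-1) = x*y*z - x^2 - z^2 + 2
trace(a^2 b) = trace(a) trace(b a) - trace(b) = x*z - y
trace(a^2) = trace(a) trace(a) - trace(1) = x^2 - 2
trace(b a^2 b) = trace(b) trace(a^2 b) - trace(a^2) = x*y*z - x^2 - y^2 + 2
trace(b a^2 b a) = trace(a) trace(b a b a) - trace(b a b) = x*z^2 - y*z - x
trace(a b a^-1 b a) = trace(b a^2 b) trace(a) - trace(b a^2 b a) = x^2*y*z - x^3 - x*y^2 - x*z^2 + y*z + 3*x
trace(b^2 a b) = trace(b) trace(a b^2) - trace(a b) = y^2*z - x*y - z
trace(b^2 a b a) = trace(b) trace(a b a b) - trace(a b a) = y*z^2 - x*z - y
trace(a b a^-1 b^2) = trace(b^2 a b) trace(a) - trace(b^2 a b a) = x*y^2*z - x^2*y - y*z^2 + y
assemble the triple (trace(r) - 2; trace(r a) - x; trace(r b) - y)

x*y*z - x^2 - z^2; x^2*y*z - x^3 - x*y^2 - x*z^2 + y*z + 2*x; x*y^2*z - x^2*y - y*z^2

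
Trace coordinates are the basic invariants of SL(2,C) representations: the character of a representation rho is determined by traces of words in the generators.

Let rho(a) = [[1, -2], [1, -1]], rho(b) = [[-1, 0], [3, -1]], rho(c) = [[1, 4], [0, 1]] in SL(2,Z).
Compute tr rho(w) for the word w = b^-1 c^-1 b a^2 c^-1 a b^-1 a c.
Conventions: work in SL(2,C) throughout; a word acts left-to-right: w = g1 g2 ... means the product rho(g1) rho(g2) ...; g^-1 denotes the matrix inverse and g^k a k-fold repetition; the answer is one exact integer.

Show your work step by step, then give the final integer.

586

rho(b^-1) = [[-1, 0], [-3, -1]]
... * rho(c^-1) = [[1, -4], [0, 1]]  ->  [[-1, 4], [-3, 11]]
... * rho(b) = [[-1, 0], [3, -1]]  ->  [[13, -4], [36, -11]]
... * rho(a) = [[1, -2], [1, -1]]  ->  [[9, -22], [25, -61]]
... * rho(a) = [[1, -2], [1, -1]]  ->  [[-13, 4], [-36, 11]]
... * rho(c^-1) = [[1, -4], [0, 1]]  ->  [[-13, 56], [-36, 155]]
... * rho(a) = [[1, -2], [1, -1]]  ->  [[43, -30], [119, -83]]
... * rho(b^-1) = [[-1, 0], [-3, -1]]  ->  [[47, 30], [130, 83]]
... * rho(a) = [[1, -2], [1, -1]]  ->  [[77, -124], [213, -343]]
... * rho(c) = [[1, 4], [0, 1]]  ->  [[77, 184], [213, 509]]
tr = 77 + 509 = 586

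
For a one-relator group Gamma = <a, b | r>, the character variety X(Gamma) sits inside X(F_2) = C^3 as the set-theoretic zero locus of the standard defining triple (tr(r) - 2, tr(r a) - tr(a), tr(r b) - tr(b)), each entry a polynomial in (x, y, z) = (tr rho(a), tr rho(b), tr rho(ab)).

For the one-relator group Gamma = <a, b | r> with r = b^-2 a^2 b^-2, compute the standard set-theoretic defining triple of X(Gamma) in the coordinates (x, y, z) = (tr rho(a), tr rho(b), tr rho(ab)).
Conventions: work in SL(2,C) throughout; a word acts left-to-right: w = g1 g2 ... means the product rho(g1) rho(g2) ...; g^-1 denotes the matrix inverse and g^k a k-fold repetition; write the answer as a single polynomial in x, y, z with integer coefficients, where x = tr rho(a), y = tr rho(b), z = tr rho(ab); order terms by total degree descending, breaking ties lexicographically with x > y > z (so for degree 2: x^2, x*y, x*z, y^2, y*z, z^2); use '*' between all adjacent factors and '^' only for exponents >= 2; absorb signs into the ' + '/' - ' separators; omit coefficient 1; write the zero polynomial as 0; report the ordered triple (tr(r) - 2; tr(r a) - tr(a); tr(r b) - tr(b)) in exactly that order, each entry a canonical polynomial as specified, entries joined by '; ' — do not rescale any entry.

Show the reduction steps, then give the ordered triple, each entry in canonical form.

x^2*y^4 - x*y^3*z - 3*x^2*y^2 - y^4 + 2*x*y*z + x^2 + 4*y^2 - 4; x^3*y^4 - 2*x^2*y^3*z - 2*x^3*y^2 - x*y^4 + x*y^2*z^2 + 2*x^2*y*z + y^3*z + x^3 + 3*x*y^2 - 2*y*z - 4*x; x^2*y^3 - x*y^2*z - 2*x^2*y - y^3 + x*z + 2*y

and tr(a^2) = tr(a)*tr(a) - tr(1) = x^2 - 2
tr(a^2 b) = tr(a)*tr(b a) - tr(b) = x*z - y
next, tr(a^2 b^-1) = tr(a^2)*tr(b) - tr(a^2 b) = x^2*y - x*z - y
and tr(a^2 b^-2) = tr(a^2 b^-1)*tr(b) - tr(a^2) = x^2*y^2 - x*y*z - x^2 - y^2 + 2
and tr(b^-3 a^2) = tr(a^2 b^-2)*tr(b) - tr(a^2 b^-1) = x^2*y^3 - x*y^2*z - 2*x^2*y - y^3 + x*z + 3*y
and tr(b^-2 a^2 b^-2) = tr(b^-3 a^2)*tr(b) - tr(b^-3 a^2 b) = x^2*y^4 - x*y^3*z - 3*x^2*y^2 - y^4 + 2*x*y*z + x^2 + 4*y^2 - 2
next, tr(a^3) = tr(a)*tr(a^2) - tr(a) = x^3 - 3*x
next, tr(a^3 b) = tr(a)*tr(b a^2) - tr(b a) = x^2*z - x*y - z
and tr(a b^-1 a^2) = tr(a^3)*tr(b) - tr(a^3 b) = x^3*y - x^2*z - 2*x*y + z
tr(b a b a) = tr(b a)*tr(b a) - tr(1)   [split at repeated b] = z^2 - 2
tr(b a b) = tr(b)*tr(a b) - tr(a) = y*z - x
and tr(a^2 b a b) = tr(a)*tr(b a b a) - tr(b a b) = x*z^2 - y*z - x
next, tr(a b^-1 a^2 b) = tr(a^2 b a)*tr(b) - tr(a^2 b a b) = x^2*y*z - x*y^2 - x*z^2 + x
tr(a b^-1 a^2 b^-1) = tr(a b^-1 a^2)*tr(b) - tr(a b^-1 a^2 b) = x^3*y^2 - 2*x^2*y*z - x*y^2 + x*z^2 + y*z - x
tr(a^2 b^-2 a b^-1) = tr(a b^-1 a^2 b^-1)*tr(b) - tr(a b^-1 a^2) = x^3*y^3 - 2*x^2*y^2*z - x^3*y - x*y^3 + x*y*z^2 + x^2*z + y^2*z + x*y - z
tr(a^2 b^-2 a) = tr(b^-1 a^3)*tr(b) - tr(b^-1 a^3 b) = x^3*y^2 - x^2*y*z - x^3 - 2*x*y^2 + y*z + 3*x
tr(b^-2 a^2 b^-2 a) = tr(a^2 b^-2 a b^-1)*tr(b) - tr(a^2 b^-2 a) = x^3*y^4 - 2*x^2*y^3*z - 2*x^3*y^2 - x*y^4 + x*y^2*z^2 + 2*x^2*y*z + y^3*z + x^3 + 3*x*y^2 - 2*y*z - 3*x
assemble the triple (tr(r) - 2; tr(r a) - x; tr(r b) - y)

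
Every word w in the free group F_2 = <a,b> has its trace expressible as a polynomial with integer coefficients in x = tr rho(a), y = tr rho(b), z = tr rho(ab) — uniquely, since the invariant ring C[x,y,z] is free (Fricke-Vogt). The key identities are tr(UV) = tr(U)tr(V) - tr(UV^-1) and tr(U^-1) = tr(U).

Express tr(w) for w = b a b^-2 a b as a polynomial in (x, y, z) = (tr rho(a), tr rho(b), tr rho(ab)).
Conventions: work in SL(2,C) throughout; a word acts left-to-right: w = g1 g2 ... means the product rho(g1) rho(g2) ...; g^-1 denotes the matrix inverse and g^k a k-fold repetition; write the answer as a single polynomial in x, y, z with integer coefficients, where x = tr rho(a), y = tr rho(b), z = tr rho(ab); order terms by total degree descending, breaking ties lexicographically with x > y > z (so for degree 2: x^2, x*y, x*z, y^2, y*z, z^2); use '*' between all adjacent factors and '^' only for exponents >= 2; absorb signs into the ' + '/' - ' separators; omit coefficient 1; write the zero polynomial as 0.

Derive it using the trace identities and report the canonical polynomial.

tr(a^2 b) = tr(a) * tr(b a) - tr(b) = x*z - y
tr(a^2) = tr(a) * tr(a) - tr(1) = x^2 - 2
tr(a b^2 a) = tr(b) * tr(a^2 b) - tr(a^2) = x*y*z - x^2 - y^2 + 2
next, tr(a b a b) = tr(b a) * tr(b a) - tr(1)   [split at repeated b] = z^2 - 2
tr(a b^2 a b) = tr(b) * tr(a b a b) - tr(a b a) = y*z^2 - x*z - y
and tr(a b^2 a b^-1) = tr(a b^2 a) * tr(b) - tr(a b^2 a b) = x*y^2*z - x^2*y - y^3 - y*z^2 + x*z + 3*y
next, tr(b a b^-2 a b) = tr(a b^2 a b^-1) * tr(b) - tr(a b^2 a) = x*y^3*z - x^2*y^2 - y^4 - y^2*z^2 + x^2 + 4*y^2 - 2

x*y^3*z - x^2*y^2 - y^4 - y^2*z^2 + x^2 + 4*y^2 - 2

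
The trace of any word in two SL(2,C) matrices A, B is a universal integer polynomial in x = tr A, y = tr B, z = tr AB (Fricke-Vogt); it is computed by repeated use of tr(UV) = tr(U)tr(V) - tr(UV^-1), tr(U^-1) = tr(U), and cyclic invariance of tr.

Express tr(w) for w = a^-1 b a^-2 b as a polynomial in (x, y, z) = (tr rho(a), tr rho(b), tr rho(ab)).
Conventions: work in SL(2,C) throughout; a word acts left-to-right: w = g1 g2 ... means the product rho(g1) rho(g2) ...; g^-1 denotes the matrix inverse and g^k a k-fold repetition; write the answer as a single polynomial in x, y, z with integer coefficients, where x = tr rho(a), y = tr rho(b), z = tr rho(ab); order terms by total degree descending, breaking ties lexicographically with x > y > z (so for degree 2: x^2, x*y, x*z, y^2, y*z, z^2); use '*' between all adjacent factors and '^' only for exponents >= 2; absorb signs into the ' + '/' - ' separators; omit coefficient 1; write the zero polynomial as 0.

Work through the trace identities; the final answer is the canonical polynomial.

trace(b^2) = trace(b)*trace(b) - trace(1)  (reduce the b square) = y^2 - 2
trace(b^2 a) = trace(b)*trace(a b) - trace(a)  (reduce the b square) = y*z - x
trace(b^2 a^-1) = trace(b^2)*trace(a) - trace(b^2 a)  (eliminate a^-1) = x*y^2 - y*z - x
trace(b a^-2 b) = trace(b^2 a^-1)*trace(a) - trace(b^2)  (eliminate a^-1) = x^2*y^2 - x*y*z - x^2 - y^2 + 2
trace(b a b a) = trace(a b)*trace(a b) - trace(1)  (split on a) = z^2 - 2
trace(b a b a^-1) = trace(b a b)*trace(a) - trace(b a b a)  (eliminate a^-1) = x*y*z - x^2 - z^2 + 2
trace(b a^-2 b a) = trace(b a b a^-1)*trace(a) - trace(b a b)  (eliminate a^-1) = x^2*y*z - x^3 - x*z^2 - y*z + 3*x
trace(a^-1 b a^-2 b) = trace(b a^-2 b)*trace(a) - trace(b a^-2 b a)  (eliminate a^-1) = x^3*y^2 - 2*x^2*y*z - x*y^2 + x*z^2 + y*z - x

x^3*y^2 - 2*x^2*y*z - x*y^2 + x*z^2 + y*z - x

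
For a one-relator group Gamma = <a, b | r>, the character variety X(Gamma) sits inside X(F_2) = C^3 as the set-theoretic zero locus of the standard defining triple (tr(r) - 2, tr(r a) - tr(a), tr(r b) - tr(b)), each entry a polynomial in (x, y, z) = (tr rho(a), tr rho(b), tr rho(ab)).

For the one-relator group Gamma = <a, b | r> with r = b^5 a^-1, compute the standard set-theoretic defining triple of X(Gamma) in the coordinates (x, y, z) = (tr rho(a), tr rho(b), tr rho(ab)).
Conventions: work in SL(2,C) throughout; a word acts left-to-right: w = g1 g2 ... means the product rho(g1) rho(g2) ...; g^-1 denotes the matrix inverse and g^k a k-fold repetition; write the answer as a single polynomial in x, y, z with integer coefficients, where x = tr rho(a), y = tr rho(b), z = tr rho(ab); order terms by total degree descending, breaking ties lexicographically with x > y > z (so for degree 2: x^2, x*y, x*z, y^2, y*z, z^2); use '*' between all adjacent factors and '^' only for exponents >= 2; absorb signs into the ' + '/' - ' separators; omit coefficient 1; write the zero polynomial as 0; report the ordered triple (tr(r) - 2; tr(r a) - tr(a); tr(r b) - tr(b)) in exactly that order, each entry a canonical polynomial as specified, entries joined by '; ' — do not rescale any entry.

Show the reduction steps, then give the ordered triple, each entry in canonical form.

use: tr(b^2) = tr(b) tr(b) - tr(1)  (reduce the b square) = y^2 - 2
apply: tr(b^3) = tr(b) tr(b^2) - tr(b)  (reduce the b square) = y^3 - 3*y
tr(b^4) = tr(b) tr(b^3) - tr(b^2)  (reduce the b square) = y^4 - 4*y^2 + 2
tr(b^5) = tr(b) tr(b^4) - tr(b^3)  (reduce the b square) = y^5 - 5*y^3 + 5*y
tr(b a b) = tr(b) tr(a b) - tr(a)  (reduce the b square) = y*z - x
apply: tr(a b^3) = tr(b) tr(b a b) - tr(b a)  (reduce the b square) = y^2*z - x*y - z
apply: tr(b^2 a b^2) = tr(b) tr(a b^3) - tr(a b^2)  (reduce the b square) = y^3*z - x*y^2 - 2*y*z + x
use: tr(b^5 a) = tr(b) tr(b^2 a b^2) - tr(b^2 a b)  (reduce the b square) = y^4*z - x*y^3 - 3*y^2*z + 2*x*y + z
apply: tr(b^5 a^-1) = tr(b^5) tr(a) - tr(b^5 a)  (eliminate a^-1) = x*y^5 - y^4*z - 4*x*y^3 + 3*y^2*z + 3*x*y - z
use: tr(b^6) = tr(b) tr(b^5) - tr(b^4) = y^6 - 6*y^4 + 9*y^2 - 2
tr(b^6 a) = tr(b) tr(b a b^4) - tr(b a b^3) = y^5*z - x*y^4 - 4*y^3*z + 3*x*y^2 + 3*y*z - x
tr(b^5 a^-1 b) = tr(b^6) tr(a) - tr(b^6 a) = x*y^6 - y^5*z - 5*x*y^4 + 4*y^3*z + 6*x*y^2 - 3*y*z - x
assemble the triple (tr(r) - 2; tr(r a) - x; tr(r b) - y)

x*y^5 - y^4*z - 4*x*y^3 + 3*y^2*z + 3*x*y - z - 2; y^5 - 5*y^3 - x + 5*y; x*y^6 - y^5*z - 5*x*y^4 + 4*y^3*z + 6*x*y^2 - 3*y*z - x - y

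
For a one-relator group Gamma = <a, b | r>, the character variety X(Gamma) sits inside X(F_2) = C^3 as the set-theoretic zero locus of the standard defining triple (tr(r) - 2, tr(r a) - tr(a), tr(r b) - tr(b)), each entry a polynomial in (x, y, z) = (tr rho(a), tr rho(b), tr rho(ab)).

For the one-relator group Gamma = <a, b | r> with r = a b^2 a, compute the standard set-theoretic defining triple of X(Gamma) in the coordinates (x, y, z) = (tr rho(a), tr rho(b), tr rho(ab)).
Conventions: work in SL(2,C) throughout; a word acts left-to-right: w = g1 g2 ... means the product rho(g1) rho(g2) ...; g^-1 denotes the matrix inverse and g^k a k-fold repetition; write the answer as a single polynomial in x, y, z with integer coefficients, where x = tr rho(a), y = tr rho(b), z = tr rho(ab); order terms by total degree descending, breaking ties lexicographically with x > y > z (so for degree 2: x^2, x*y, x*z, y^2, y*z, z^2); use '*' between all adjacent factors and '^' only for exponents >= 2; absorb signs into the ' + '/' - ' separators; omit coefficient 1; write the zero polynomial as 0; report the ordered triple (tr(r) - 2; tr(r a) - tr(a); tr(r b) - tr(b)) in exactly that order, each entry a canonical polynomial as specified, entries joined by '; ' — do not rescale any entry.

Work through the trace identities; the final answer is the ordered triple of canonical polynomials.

use: trace(b^2 a) = trace(b)*trace(a b) - trace(a) = y*z - x
use: trace(b^2) = trace(b)*trace(b) - trace(1) = y^2 - 2
trace(a b^2 a) = trace(a)*trace(b^2 a) - trace(b^2) = x*y*z - x^2 - y^2 + 2
trace(a b a) = trace(a)*trace(b a) - trace(b) = x*z - y
trace(a^3 b) = trace(a)*trace(a b a) - trace(a b) = x^2*z - x*y - z
trace(a^2) = trace(a)*trace(a) - trace(1) = x^2 - 2
use: trace(a^3) = trace(a)*trace(a^2) - trace(a) = x^3 - 3*x
use: trace(a b^2 a^2) = trace(b)*trace(a^3 b) - trace(a^3) = x^2*y*z - x^3 - x*y^2 - y*z + 3*x
use: trace(a b a b) = trace(b a)*trace(b a) - trace(1)   [split at repeated b] = z^2 - 2
use: trace(a b^2 a b) = trace(b)*trace(a b a b) - trace(a b a) = y*z^2 - x*z - y
assemble the triple (trace(r) - 2; trace(r a) - x; trace(r b) - y)

x*y*z - x^2 - y^2; x^2*y*z - x^3 - x*y^2 - y*z + 2*x; y*z^2 - x*z - 2*y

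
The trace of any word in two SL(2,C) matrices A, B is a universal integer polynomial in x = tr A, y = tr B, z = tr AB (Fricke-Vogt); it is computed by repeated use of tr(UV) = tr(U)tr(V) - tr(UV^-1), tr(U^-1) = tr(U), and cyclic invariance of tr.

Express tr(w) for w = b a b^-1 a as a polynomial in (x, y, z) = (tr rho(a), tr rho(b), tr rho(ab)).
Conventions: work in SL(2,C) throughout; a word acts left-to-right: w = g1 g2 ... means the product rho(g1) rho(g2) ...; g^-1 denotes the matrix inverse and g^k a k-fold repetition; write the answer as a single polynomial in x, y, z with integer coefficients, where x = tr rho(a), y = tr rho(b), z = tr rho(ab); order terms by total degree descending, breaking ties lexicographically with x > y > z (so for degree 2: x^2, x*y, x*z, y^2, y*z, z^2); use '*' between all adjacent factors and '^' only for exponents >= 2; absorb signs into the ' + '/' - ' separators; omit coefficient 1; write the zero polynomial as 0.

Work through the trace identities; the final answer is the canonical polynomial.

trace(a b a) = trace(a)*trace(b a) - trace(b)   [square of a] = x*z - y
trace(a b a b) = trace(b a)*trace(b a) - trace(1)   [split at a repeated b] = z^2 - 2
trace(b a b^-1 a) = trace(a b a)*trace(b) - trace(a b a b)   [inverse elimination on b] = x*y*z - y^2 - z^2 + 2

x*y*z - y^2 - z^2 + 2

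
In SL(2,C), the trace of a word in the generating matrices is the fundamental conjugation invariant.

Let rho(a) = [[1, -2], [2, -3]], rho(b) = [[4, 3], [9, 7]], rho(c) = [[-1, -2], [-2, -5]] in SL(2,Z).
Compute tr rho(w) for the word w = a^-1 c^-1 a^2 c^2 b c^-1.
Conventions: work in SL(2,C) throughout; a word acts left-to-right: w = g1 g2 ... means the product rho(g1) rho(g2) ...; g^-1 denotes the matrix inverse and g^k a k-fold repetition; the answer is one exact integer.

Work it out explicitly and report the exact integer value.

-21157

rho(a^-1) = [[-3, 2], [-2, 1]]
... * rho(c^-1) = [[-5, 2], [2, -1]]  ->  [[19, -8], [12, -5]]
... * rho(a) = [[1, -2], [2, -3]]  ->  [[3, -14], [2, -9]]
... * rho(a) = [[1, -2], [2, -3]]  ->  [[-25, 36], [-16, 23]]
... * rho(c) = [[-1, -2], [-2, -5]]  ->  [[-47, -130], [-30, -83]]
... * rho(c) = [[-1, -2], [-2, -5]]  ->  [[307, 744], [196, 475]]
... * rho(b) = [[4, 3], [9, 7]]  ->  [[7924, 6129], [5059, 3913]]
... * rho(c^-1) = [[-5, 2], [2, -1]]  ->  [[-27362, 9719], [-17469, 6205]]
tr = -27362 + 6205 = -21157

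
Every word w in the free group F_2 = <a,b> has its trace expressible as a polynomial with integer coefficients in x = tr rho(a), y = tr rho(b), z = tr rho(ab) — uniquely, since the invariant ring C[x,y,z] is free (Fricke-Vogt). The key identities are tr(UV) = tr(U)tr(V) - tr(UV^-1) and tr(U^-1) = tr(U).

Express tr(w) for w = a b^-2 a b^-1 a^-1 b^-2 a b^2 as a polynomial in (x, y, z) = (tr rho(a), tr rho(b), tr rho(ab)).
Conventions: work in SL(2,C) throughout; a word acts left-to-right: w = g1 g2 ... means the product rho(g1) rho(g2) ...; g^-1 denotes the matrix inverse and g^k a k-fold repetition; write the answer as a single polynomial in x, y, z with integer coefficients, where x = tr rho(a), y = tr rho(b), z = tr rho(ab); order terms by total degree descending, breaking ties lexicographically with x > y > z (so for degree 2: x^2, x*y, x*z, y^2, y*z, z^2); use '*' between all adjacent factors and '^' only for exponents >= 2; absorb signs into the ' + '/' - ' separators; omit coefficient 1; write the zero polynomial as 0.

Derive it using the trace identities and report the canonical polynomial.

x^2*y^5*z^2 - 2*x^3*y^4*z - x*y^6*z - 2*x*y^4*z^3 + x^4*y^3 + x^2*y^5 + 2*x^2*y^3*z^2 + y^5*z^2 + y^3*z^4 + x^3*y^2*z + 5*x*y^4*z - x^4*y - 5*x^2*y^3 - x^2*y*z^2 - y^5 - 5*y^3*z^2 - 3*x*y^2*z + 4*x^2*y + 5*y^3 + 2*y*z^2 + x*z - 5*y

tr(b^2 a) = tr(b) tr(a b) - tr(a)   [square of b] = y*z - x
tr(b^2) = tr(b) tr(b) - tr(1)   [square of b] = y^2 - 2
tr(a b^2 a) = tr(a) tr(b^2 a) - tr(b^2)   [square of a] = x*y*z - x^2 - y^2 + 2
tr(a b a b) = tr(b a) tr(b a) - tr(1)   [split at a repeated b] = z^2 - 2
tr(a b a) = tr(a) tr(b a) - tr(b)   [square of a] = x*z - y
tr(a b^2 a b) = tr(b) tr(a b a b) - tr(a b a)   [square of b] = y*z^2 - x*z - y
tr(a b^2 a b^-1) = tr(a b^2 a) tr(b) - tr(a b^2 a b)   [inverse elimination on b] = x*y^2*z - x^2*y - y^3 - y*z^2 + x*z + 3*y
tr(b^-2 a b^2 a) = tr(a b^2 a b^-1) tr(b) - tr(a b^2 a)   [inverse elimination on b] = x*y^3*z - x^2*y^2 - y^4 - y^2*z^2 + x^2 + 4*y^2 - 2
tr(b^-1 a b^2 a b^-2) = tr(b^-2 a b^2 a) tr(b) - tr(b^-2 a b^2 a b)   [inverse elimination on b] = x*y^4*z - x^2*y^3 - y^5 - y^3*z^2 - x*y^2*z + 2*x^2*y + 5*y^3 + y*z^2 - x*z - 5*y
tr(b^-2 a b^2 a b^-2) = tr(b^-1 a b^2 a b^-2) tr(b) - tr(b^-1 a b^2 a b^-1)   [inverse elimination on b] = x*y^5*z - x^2*y^4 - y^6 - y^4*z^2 - 2*x*y^3*z + 3*x^2*y^2 + 6*y^4 + 2*y^2*z^2 - x*y*z - x^2 - 9*y^2 + 2
tr(a b^3 a) = tr(b) tr(a^2 b^2) - tr(a^2 b)   [square of b] = x*y^2*z - x^2*y - y^3 - x*z + 3*y
tr(a b^3 a b) = tr(b) tr(b a b a b) - tr(b a b a)   [square of b] = y^2*z^2 - x*y*z - y^2 - z^2 + 2
tr(b^-1 a b^3 a) = tr(a b^3 a) tr(b) - tr(a b^3 a b)   [inverse elimination on b] = x*y^3*z - x^2*y^2 - y^4 - y^2*z^2 + 4*y^2 + z^2 - 2
tr(b^2 a b^-2 a b) = tr(b^-1 a b^3 a) tr(b) - tr(b^-1 a b^3 a b)   [inverse elimination on b] = x*y^4*z - x^2*y^3 - y^5 - y^3*z^2 - x*y^2*z + x^2*y + 5*y^3 + y*z^2 + x*z - 5*y
tr(b a b^2) = tr(b) tr(b a b) - tr(b a)   [square of b] = y^2*z - x*y - z
tr(a b^2 a^2 b) = tr(a) tr(b a b^2 a) - tr(b a b^2)   [square of a] = x*y*z^2 - x^2*z - y^2*z + z
tr(a b^2 a^2) = tr(a) tr(b^2 a^2) - tr(b^2 a)   [square of a] = x^2*y*z - x^3 - x*y^2 - y*z + 3*x
tr(b a b^2 a^2 b) = tr(b) tr(a b^2 a^2 b) - tr(a b^2 a^2)   [square of b] = x*y^2*z^2 - 2*x^2*y*z - y^3*z + x^3 + x*y^2 + 2*y*z - 3*x
tr(a b a b a b) = tr(b a b a) tr(b a) - tr(a b)   [split at a repeated b] = z^3 - 3*z
tr(a b a b a) = tr(a) tr(b a b a) - tr(b a b)   [square of a] = x*z^2 - y*z - x
tr(b a b a b^2 a) = tr(b) tr(a b a b a b) - tr(a b a b a)   [square of b] = y*z^3 - x*z^2 - 2*y*z + x
tr(b a b^2 a^2 b a) = tr(a) tr(b a b a b^2 a) - tr(b a b a b^2)   [square of a] = x*y*z^3 - x^2*z^2 - y^2*z^2 - x*y*z + x^2 + y^2 + z^2 - 2
tr(a b a^-1 b a b^2 a) = tr(b a b^2 a^2 b) tr(a) - tr(b a b^2 a^2 b a)   [inverse elimination on a] = x^2*y^2*z^2 - 2*x^3*y*z - x*y^3*z - x*y*z^3 + x^4 + x^2*y^2 + x^2*z^2 + y^2*z^2 + 3*x*y*z - 4*x^2 - y^2 - z^2 + 2
tr(b a b^2 a b a b) = tr(b) tr(a b a b^2 a b) - tr(a b a b^2 a)   [square of b] = y^2*z^3 - 2*x*y*z^2 + x^2*z - y^2*z + x*y - z
tr(a b a b a b a b) = tr(a b) tr(a b a b a b) - tr(a^-1 b^-1 a^-1 b^-1)   [split at a repeated a] = z^4 - 4*z^2 + 2
tr(a b a b a b a) = tr(a) tr(b a b a b a) - tr(b a b a b)   [square of a] = x*z^3 - y*z^2 - 2*x*z + y
tr(b a b^2 a b a b a) = tr(b) tr(a b a b a b a b) - tr(a b a b a b a)   [square of b] = y*z^4 - x*z^3 - 3*y*z^2 + 2*x*z + y
tr(a b a^-1 b a b^2 a b) = tr(b a b^2 a b a b) tr(a) - tr(b a b^2 a b a b a)   [inverse elimination on a] = x*y^2*z^3 - 2*x^2*y*z^2 - y*z^4 + x^3*z - x*y^2*z + x*z^3 + x^2*y + 3*y*z^2 - 3*x*z - y
tr(b^-1 a b a^-1 b a b^2 a) = tr(a b a^-1 b a b^2 a) tr(b) - tr(a b a^-1 b a b^2 a b)   [inverse elimination on b] = x^2*y^3*z^2 - 2*x^3*y^2*z - x*y^4*z - 2*x*y^2*z^3 + x^4*y + x^2*y^3 + 3*x^2*y*z^2 + y^3*z^2 + y*z^4 - x^3*z + 4*x*y^2*z - x*z^3 - 5*x^2*y - y^3 - 4*y*z^2 + 3*x*z + 3*y
tr(a b^2 a b^-2 a b a^-1 b) = tr(b^-1 a b a^-1 b a b^2 a) tr(b) - tr(b^-1 a b a^-1 b a b^2 a b)   [inverse elimination on b] = x^2*y^4*z^2 - 2*x^3*y^3*z - x*y^5*z - 2*x*y^3*z^3 + x^4*y^2 + x^2*y^4 + 2*x^2*y^2*z^2 + y^4*z^2 + y^2*z^4 + x^3*y*z + 5*x*y^3*z - x^4 - 6*x^2*y^2 - x^2*z^2 - y^4 - 5*y^2*z^2 + 4*x^2 + 4*y^2 + z^2 - 2
tr(b^-1 a b^2 a b^-2 a b a^-1) = tr(a b^2 a b^-2 a b a^-1) tr(b) - tr(a b^2 a b^-2 a b a^-1 b)   [inverse elimination on b] = -x^2*y^4*z^2 + 2*x^3*y^3*z + 2*x*y^5*z + 2*x*y^3*z^3 - x^4*y^2 - 2*x^2*y^4 - 2*x^2*y^2*z^2 - y^6 - 2*y^4*z^2 - y^2*z^4 - x^3*y*z - 6*x*y^3*z + x^4 + 7*x^2*y^2 + x^2*z^2 + 6*y^4 + 6*y^2*z^2 + x*y*z - 4*x^2 - 9*y^2 - z^2 + 2
tr(a^-1 b^-2 a b^2 a b^-2 a b) = tr(b^-1 a b^2 a b^-2 a b a^-1) tr(b) - tr(b^-1 a b^2 a b^-2 a b a^-1 b)   [inverse elimination on b] = -x^2*y^5*z^2 + 2*x^3*y^4*z + 2*x*y^6*z + 2*x*y^4*z^3 - x^4*y^3 - 2*x^2*y^5 - 2*x^2*y^3*z^2 - y^7 - 2*y^5*z^2 - y^3*z^4 - x^3*y^2*z - 7*x*y^4*z + x^4*y + 8*x^2*y^3 + x^2*y*z^2 + 7*y^5 + 7*y^3*z^2 + 2*x*y^2*z - 5*x^2*y - 14*y^3 - 2*y*z^2 - x*z + 7*y
tr(a b^-2 a b^-1 a^-1 b^-2 a b^2) = tr(a^-1 b^-2 a b^2 a b^-2 a) tr(b) - tr(a^-1 b^-2 a b^2 a b^-2 a b)   [inverse elimination on b] = x^2*y^5*z^2 - 2*x^3*y^4*z - x*y^6*z - 2*x*y^4*z^3 + x^4*y^3 + x^2*y^5 + 2*x^2*y^3*z^2 + y^5*z^2 + y^3*z^4 + x^3*y^2*z + 5*x*y^4*z - x^4*y - 5*x^2*y^3 - x^2*y*z^2 - y^5 - 5*y^3*z^2 - 3*x*y^2*z + 4*x^2*y + 5*y^3 + 2*y*z^2 + x*z - 5*y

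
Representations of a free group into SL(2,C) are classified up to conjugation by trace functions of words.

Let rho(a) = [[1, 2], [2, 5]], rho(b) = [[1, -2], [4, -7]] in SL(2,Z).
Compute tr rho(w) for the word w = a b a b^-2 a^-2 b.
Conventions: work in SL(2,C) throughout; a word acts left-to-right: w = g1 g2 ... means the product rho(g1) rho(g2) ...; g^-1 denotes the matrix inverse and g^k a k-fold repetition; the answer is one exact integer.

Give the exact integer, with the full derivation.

rho(a) = [[1, 2], [2, 5]]
... * rho(b) = [[1, -2], [4, -7]]  ->  [[9, -16], [22, -39]]
... * rho(a) = [[1, 2], [2, 5]]  ->  [[-23, -62], [-56, -151]]
... * rho(b^-1) = [[-7, 2], [-4, 1]]  ->  [[409, -108], [996, -263]]
... * rho(b^-1) = [[-7, 2], [-4, 1]]  ->  [[-2431, 710], [-5920, 1729]]
... * rho(a^-1) = [[5, -2], [-2, 1]]  ->  [[-13575, 5572], [-33058, 13569]]
... * rho(a^-1) = [[5, -2], [-2, 1]]  ->  [[-79019, 32722], [-192428, 79685]]
... * rho(b) = [[1, -2], [4, -7]]  ->  [[51869, -71016], [126312, -172939]]
tr = 51869 + -172939 = -121070

-121070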